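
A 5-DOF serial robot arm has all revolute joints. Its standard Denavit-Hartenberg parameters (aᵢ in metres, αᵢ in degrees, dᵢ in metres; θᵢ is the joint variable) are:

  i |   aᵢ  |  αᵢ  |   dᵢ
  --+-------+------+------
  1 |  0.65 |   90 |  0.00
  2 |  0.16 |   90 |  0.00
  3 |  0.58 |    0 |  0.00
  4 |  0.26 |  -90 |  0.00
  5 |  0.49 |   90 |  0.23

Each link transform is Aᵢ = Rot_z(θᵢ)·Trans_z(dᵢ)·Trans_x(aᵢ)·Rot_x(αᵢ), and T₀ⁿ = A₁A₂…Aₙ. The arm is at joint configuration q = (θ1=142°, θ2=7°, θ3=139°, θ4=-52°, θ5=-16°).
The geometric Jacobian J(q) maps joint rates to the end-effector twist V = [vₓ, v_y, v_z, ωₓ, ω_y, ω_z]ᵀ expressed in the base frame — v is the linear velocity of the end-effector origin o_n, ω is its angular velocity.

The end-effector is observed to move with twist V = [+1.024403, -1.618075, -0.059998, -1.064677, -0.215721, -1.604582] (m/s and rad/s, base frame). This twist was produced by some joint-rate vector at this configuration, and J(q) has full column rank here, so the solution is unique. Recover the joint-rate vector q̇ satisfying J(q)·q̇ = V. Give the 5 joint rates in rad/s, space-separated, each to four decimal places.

-0.3110 -0.7970 0.8480 0.5220 -0.5440

o_n = [0.5329, 1.0082, -0.1912]
J₁: ẑ×o_n = [-1.0082, 0.5329, 0.0000], ω = ẑ
J2: z=[0.6157, 0.7880, 0.0000] o=[-0.5122, 0.4002, 0.0000] → [-0.1507, 0.1177, -0.4492, 0.6157, 0.7880, 0.0000]
J3: z=[-0.0960, 0.0750, -0.9925] o=[-0.6373, 0.4980, 0.0195] → [0.4907, -1.1818, -0.1368, -0.0960, 0.0750, -0.9925]
J4: z=[-0.0960, 0.0750, -0.9925] o=[-0.0607, 0.5303, -0.0338] → [0.4625, -0.6043, -0.0904, -0.0960, 0.0750, -0.9925]
J5: z=[0.8133, -0.5690, -0.1217] o=[0.0885, 0.7432, -0.0322] → [0.1227, 0.0753, 0.4684, 0.8133, -0.5690, -0.1217]
q̇ = J⁺·V = [-0.3110, -0.7970, 0.8480, 0.5220, -0.5440]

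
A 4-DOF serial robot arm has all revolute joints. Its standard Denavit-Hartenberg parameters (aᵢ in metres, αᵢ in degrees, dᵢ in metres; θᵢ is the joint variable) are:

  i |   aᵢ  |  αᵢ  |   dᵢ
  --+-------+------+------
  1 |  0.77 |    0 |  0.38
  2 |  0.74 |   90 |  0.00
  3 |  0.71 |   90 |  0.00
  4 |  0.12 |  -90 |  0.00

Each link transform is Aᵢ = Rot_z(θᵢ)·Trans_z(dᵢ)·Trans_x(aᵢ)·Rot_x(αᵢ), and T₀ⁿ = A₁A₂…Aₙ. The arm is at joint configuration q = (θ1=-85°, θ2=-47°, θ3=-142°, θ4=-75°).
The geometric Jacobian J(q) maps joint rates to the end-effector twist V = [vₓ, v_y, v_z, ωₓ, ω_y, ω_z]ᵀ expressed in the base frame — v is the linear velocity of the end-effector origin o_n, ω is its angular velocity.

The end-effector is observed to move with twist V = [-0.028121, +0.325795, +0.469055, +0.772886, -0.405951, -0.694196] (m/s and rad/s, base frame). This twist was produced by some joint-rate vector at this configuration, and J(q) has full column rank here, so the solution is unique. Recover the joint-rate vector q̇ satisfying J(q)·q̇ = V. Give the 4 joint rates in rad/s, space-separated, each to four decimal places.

o_n = [0.0488, -0.9606, -0.0762]
J₁: ẑ×o_n = [0.9606, 0.0488, -0.0000], ω = ẑ
J2: z=[0.0000, 0.0000, 1.0000] o=[0.0671, -0.7671, 0.3800] → [0.1935, -0.0183, 0.0000, 0.0000, 0.0000, 1.0000]
J3: z=[-0.7431, 0.6691, 0.0000] o=[-0.4280, -1.3170, 0.3800] → [-0.3053, -0.3391, -0.5840, -0.7431, 0.6691, 0.0000]
J4: z=[0.4120, 0.4575, 0.7880] o=[-0.0537, -0.9012, -0.0571] → [0.0380, 0.0887, -0.0714, 0.4120, 0.4575, 0.7880]
q̇ = J⁺·V = [-0.1460, -0.8240, -0.8460, 0.3500]

-0.1460 -0.8240 -0.8460 0.3500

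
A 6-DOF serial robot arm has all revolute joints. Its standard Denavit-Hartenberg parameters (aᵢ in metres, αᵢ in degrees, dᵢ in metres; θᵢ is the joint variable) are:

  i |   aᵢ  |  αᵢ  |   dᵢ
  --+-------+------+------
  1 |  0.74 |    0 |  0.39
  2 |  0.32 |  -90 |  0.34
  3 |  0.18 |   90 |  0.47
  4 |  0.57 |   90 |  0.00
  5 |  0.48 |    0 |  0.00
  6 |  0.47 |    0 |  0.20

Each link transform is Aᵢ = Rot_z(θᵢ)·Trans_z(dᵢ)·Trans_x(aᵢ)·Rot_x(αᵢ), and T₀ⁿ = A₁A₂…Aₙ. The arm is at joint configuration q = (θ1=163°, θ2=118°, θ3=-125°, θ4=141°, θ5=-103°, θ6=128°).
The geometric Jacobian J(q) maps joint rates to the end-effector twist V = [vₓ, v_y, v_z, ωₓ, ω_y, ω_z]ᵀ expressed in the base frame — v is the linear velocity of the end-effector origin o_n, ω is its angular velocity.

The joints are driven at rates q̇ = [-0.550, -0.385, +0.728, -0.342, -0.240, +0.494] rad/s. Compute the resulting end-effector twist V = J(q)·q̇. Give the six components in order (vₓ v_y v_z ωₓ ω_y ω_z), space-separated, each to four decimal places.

o_n = [0.6000, -0.3045, 0.5696]
J₁: ẑ×o_n = [0.3045, 0.6000, -0.0000], ω = ẑ
J2: z=[0.0000, 0.0000, 1.0000] o=[-0.7077, 0.2164, 0.3900] → [0.5208, 1.3077, -0.0000, 0.0000, 0.0000, 1.0000]
J3: z=[0.9816, 0.1908, 0.0000] o=[-0.6466, -0.0978, 0.7300] → [-0.0306, 0.1575, -0.4408, 0.9816, 0.1908, 0.0000]
J4: z=[-0.1563, 0.8041, -0.5736] o=[-0.2049, 0.0933, 0.8774] → [-0.4757, -0.5098, -0.5851, -0.1563, 0.8041, -0.5736]
J5: z=[0.6940, 0.5026, 0.5155] o=[0.1957, -0.0877, 0.5146] → [0.1394, 0.1703, -0.3537, 0.6940, 0.5026, 0.5155]
J6: z=[0.6940, 0.5026, 0.5155] o=[0.1929, -0.4295, 0.8516] → [-0.2062, 0.4056, -0.1179, 0.6940, 0.5026, 0.5155]
V = J·q̇ = [-0.3629, -0.3850, -0.0941, 0.9444, -0.0084, -0.6079]

-0.3629 -0.3850 -0.0941 0.9444 -0.0084 -0.6079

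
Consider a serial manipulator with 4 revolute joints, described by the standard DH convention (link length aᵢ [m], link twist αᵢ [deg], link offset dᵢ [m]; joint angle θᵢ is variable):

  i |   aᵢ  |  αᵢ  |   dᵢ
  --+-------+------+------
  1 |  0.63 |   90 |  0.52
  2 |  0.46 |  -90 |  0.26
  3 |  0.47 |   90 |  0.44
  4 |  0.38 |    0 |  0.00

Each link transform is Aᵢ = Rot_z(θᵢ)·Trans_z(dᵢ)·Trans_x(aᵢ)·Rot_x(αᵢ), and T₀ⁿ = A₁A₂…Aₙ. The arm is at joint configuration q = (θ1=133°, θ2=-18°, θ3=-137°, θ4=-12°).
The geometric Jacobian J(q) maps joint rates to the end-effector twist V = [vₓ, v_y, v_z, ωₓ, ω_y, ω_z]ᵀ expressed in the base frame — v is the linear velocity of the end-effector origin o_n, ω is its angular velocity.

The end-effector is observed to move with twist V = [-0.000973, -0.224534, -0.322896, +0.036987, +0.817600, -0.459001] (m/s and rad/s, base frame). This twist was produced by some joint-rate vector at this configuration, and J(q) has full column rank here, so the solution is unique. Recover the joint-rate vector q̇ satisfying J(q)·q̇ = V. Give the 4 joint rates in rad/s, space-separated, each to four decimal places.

o_n = [0.2051, 1.0029, 0.9114]
J₁: ẑ×o_n = [-1.0029, 0.2051, 0.0000], ω = ẑ
J2: z=[0.7314, 0.6820, 0.0000] o=[-0.4297, 0.4608, 0.5200] → [0.2669, -0.2863, -0.0364, 0.7314, 0.6820, 0.0000]
J3: z=[-0.2107, 0.2260, 0.9511] o=[-0.5379, 0.9580, 0.3779] → [0.0779, 0.8191, -0.1774, -0.2107, 0.2260, 0.9511]
J4: z=[-0.0925, -0.9732, 0.2107] o=[-0.1732, 1.0370, 0.9025] → [-0.0014, 0.0806, 0.3714, -0.0925, -0.9732, 0.2107]
q̇ = J⁺·V = [-0.0500, -0.1350, -0.2120, -0.9840]

-0.0500 -0.1350 -0.2120 -0.9840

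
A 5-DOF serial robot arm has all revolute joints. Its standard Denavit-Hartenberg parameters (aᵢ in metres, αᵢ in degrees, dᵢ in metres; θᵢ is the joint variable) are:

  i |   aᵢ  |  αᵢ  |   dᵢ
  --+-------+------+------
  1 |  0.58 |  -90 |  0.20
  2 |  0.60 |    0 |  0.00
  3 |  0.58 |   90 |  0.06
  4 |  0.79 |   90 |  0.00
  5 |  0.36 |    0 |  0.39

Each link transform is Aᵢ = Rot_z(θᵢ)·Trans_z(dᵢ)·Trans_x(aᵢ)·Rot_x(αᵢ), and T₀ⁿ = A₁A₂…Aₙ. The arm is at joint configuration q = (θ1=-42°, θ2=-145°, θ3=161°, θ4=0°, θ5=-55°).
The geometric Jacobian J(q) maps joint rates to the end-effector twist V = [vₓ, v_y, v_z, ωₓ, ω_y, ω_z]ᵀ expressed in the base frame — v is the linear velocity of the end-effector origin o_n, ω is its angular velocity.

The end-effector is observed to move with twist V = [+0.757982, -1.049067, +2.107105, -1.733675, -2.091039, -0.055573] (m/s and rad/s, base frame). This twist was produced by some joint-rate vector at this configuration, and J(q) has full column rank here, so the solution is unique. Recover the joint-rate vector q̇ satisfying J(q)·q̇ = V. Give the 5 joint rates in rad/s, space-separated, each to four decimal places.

-0.4420 -0.9290 -0.8090 0.4020 0.9760

o_n = [0.9107, -1.2641, -0.1739]
J₁: ẑ×o_n = [1.2641, 0.9107, -0.0000], ω = ẑ
J2: z=[0.6691, 0.7431, 0.0000] o=[0.4310, -0.3881, 0.2000] → [-0.2778, 0.2502, -0.9426, 0.6691, 0.7431, 0.0000]
J3: z=[0.6691, 0.7431, 0.0000] o=[0.0658, -0.0592, 0.5441] → [-0.5336, 0.4804, -1.4341, 0.6691, 0.7431, 0.0000]
J4: z=[0.2048, -0.1844, 0.9613] o=[0.5202, -0.3877, 0.3843] → [0.9454, 0.4897, -0.1075, 0.2048, -0.1844, 0.9613]
J5: z=[-0.6691, -0.7431, 0.0000] o=[1.0846, -0.8958, 0.1665] → [0.2530, -0.2278, 0.1172, -0.6691, -0.7431, 0.0000]
q̇ = J⁺·V = [-0.4420, -0.9290, -0.8090, 0.4020, 0.9760]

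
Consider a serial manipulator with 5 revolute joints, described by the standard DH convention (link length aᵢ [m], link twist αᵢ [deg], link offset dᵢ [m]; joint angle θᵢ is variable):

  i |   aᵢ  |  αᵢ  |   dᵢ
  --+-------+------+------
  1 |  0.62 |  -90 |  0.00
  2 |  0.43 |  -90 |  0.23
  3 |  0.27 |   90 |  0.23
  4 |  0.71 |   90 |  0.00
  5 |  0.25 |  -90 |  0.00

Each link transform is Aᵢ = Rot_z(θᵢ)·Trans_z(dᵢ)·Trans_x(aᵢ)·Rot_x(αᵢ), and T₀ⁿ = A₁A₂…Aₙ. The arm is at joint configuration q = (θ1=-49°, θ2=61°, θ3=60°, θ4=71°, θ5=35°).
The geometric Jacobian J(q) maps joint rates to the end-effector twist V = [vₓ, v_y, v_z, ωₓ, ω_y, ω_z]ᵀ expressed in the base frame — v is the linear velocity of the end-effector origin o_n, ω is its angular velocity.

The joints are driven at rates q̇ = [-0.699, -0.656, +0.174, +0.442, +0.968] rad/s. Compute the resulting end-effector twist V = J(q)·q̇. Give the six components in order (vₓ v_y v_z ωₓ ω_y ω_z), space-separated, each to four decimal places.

o_n = [-0.0984, -0.1765, -1.2639]
J₁: ẑ×o_n = [0.1765, -0.0984, 0.0000], ω = ẑ
J2: z=[0.7547, 0.6561, 0.0000] o=[0.4068, -0.4679, 0.0000] → [-0.8292, 0.9538, 0.5513, 0.7547, 0.6561, 0.0000]
J3: z=[-0.5738, 0.6601, -0.4848] o=[0.7171, -0.4744, -0.3761] → [-0.4416, -0.1140, 0.3674, -0.5738, 0.6601, -0.4848]
J4: z=[0.6528, 0.0112, -0.7574] o=[0.4516, -0.5253, -0.6057] → [0.2569, 0.8463, 0.2339, 0.6528, 0.0112, -0.7574]
J5: z=[-0.2808, -0.9251, -0.2556] o=[-0.0479, -0.2558, -1.0322] → [0.2346, -0.0521, -0.0690, -0.2808, -0.9251, -0.2556]
V = J·q̇ = [0.6843, -0.2532, -0.2612, -0.5782, -1.2061, -1.3656]

0.6843 -0.2532 -0.2612 -0.5782 -1.2061 -1.3656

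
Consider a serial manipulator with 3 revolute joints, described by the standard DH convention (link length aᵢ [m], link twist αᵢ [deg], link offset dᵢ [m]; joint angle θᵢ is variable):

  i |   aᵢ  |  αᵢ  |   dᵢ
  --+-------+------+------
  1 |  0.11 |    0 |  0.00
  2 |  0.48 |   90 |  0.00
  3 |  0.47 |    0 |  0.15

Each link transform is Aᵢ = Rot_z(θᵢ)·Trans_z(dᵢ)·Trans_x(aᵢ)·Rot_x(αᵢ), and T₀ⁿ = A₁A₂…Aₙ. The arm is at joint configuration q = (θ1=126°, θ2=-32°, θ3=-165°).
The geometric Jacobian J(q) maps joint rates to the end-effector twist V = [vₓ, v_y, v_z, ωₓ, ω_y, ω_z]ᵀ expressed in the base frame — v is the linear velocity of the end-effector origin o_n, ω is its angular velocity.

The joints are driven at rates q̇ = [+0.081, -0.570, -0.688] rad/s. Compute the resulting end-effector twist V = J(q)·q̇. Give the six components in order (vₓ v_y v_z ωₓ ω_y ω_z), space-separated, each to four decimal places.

0.0164 -0.1610 0.3123 -0.6863 -0.0480 -0.4890

o_n = [0.0832, 0.1254, -0.1216]
J₁: ẑ×o_n = [-0.1254, 0.0832, 0.0000], ω = ẑ
J2: z=[0.0000, 0.0000, 1.0000] o=[-0.0647, 0.0890, 0.0000] → [-0.0364, 0.1478, 0.0000, 0.0000, 0.0000, 1.0000]
J3: z=[0.9976, 0.0698, 0.0000] o=[-0.0981, 0.5678, 0.0000] → [-0.0085, 0.1213, -0.4540, 0.9976, 0.0698, 0.0000]
V = J·q̇ = [0.0164, -0.1610, 0.3123, -0.6863, -0.0480, -0.4890]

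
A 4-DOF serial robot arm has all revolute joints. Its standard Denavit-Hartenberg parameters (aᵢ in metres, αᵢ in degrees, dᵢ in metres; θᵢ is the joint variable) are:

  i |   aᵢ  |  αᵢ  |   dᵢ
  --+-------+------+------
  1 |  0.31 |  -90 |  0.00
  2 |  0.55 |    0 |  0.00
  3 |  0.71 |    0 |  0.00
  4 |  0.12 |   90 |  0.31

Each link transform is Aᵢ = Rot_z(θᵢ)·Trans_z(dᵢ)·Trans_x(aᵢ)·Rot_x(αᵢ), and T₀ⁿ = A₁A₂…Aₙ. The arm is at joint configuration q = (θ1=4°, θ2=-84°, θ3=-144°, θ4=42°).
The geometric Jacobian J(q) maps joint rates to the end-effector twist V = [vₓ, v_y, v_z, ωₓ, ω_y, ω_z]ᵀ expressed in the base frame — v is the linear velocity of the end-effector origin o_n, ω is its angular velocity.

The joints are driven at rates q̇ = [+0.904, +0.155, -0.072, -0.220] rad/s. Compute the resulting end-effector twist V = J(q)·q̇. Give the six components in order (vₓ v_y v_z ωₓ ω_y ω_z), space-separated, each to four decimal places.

o_n = [-0.2480, 0.2934, 0.0068]
J₁: ẑ×o_n = [-0.2934, -0.2480, 0.0000], ω = ẑ
J2: z=[-0.0698, 0.9976, 0.0000] o=[0.3092, 0.0216, 0.0000] → [0.0068, 0.0005, 0.5369, -0.0698, 0.9976, 0.0000]
J3: z=[-0.0698, 0.9976, 0.0000] o=[0.3666, 0.0256, 0.5470] → [-0.5389, -0.0377, 0.5944, -0.0698, 0.9976, 0.0000]
J4: z=[-0.0698, 0.9976, 0.0000] o=[-0.1073, -0.0075, 0.0194] → [-0.0125, -0.0009, 0.1193, -0.0698, 0.9976, 0.0000]
V = J·q̇ = [-0.2226, -0.2212, 0.0142, 0.0096, -0.1367, 0.9040]

-0.2226 -0.2212 0.0142 0.0096 -0.1367 0.9040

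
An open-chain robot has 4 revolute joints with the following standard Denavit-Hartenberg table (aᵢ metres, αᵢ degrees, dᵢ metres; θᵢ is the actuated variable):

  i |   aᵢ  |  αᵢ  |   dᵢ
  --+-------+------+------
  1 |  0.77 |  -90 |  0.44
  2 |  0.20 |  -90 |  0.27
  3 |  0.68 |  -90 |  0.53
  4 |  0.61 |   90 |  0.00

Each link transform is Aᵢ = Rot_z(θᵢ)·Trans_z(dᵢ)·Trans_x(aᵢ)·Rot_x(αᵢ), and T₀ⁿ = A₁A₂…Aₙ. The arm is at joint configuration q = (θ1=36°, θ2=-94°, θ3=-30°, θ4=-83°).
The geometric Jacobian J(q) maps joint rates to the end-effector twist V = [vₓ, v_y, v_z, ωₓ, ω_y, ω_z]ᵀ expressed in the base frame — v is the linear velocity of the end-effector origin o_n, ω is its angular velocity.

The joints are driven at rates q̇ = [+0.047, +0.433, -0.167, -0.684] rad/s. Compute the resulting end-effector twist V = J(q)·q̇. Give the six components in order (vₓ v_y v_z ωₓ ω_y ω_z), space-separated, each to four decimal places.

0.3728 0.2568 -0.8817 -0.7182 0.7456 -0.3058

o_n = [1.1108, 1.6070, 1.3704]
J₁: ẑ×o_n = [-1.6070, 1.1108, 0.0000], ω = ẑ
J2: z=[-0.5878, 0.8090, 0.0000] o=[0.6229, 0.4526, 0.4400] → [0.7527, 0.5469, -1.0732, -0.5878, 0.8090, 0.0000]
J3: z=[0.8070, 0.5864, 0.0698] o=[0.4530, 0.6628, 0.6395] → [0.3627, -0.5440, 0.3763, 0.8070, 0.5864, 0.0698]
J4: z=[0.4808, -0.7211, 0.4988] o=[0.6476, 1.2245, 1.2639] → [-0.2675, 0.1798, 0.5179, 0.4808, -0.7211, 0.4988]
V = J·q̇ = [0.3728, 0.2568, -0.8817, -0.7182, 0.7456, -0.3058]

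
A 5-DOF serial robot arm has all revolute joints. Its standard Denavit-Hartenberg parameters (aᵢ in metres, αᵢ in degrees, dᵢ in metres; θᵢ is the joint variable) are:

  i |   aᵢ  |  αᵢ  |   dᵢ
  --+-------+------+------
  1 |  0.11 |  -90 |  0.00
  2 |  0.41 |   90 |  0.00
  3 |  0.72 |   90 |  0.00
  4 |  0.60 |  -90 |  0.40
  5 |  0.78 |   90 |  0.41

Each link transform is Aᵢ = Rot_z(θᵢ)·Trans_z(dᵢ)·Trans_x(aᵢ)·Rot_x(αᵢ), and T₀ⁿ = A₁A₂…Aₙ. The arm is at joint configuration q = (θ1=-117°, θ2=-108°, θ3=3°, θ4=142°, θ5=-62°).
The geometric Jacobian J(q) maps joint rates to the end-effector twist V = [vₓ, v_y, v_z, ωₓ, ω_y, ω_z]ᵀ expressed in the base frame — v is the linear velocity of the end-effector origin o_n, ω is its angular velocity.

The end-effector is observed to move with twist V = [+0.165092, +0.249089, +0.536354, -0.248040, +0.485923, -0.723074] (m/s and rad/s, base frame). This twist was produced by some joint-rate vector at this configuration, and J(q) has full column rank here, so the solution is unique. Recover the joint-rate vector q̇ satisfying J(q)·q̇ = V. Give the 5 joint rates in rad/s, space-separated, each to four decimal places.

-0.3580 0.0100 0.7650 0.4380 0.4410

o_n = [-0.8907, 0.6806, 0.0811]
J₁: ẑ×o_n = [-0.6806, -0.8907, 0.0000], ω = ẑ
J2: z=[0.8910, -0.4540, 0.0000] o=[-0.0499, -0.0980, 0.0000] → [-0.0368, -0.0723, 0.3121, 0.8910, -0.4540, 0.0000]
J3: z=[0.4318, 0.8474, -0.3090] o=[0.0076, 0.0149, 0.3899] → [-0.0560, 0.4109, 1.0486, 0.4318, 0.8474, -0.3090]
J4: z=[-0.8824, 0.4678, 0.0498] o=[0.1420, 0.1957, 1.0738] → [-0.4885, -0.9273, 0.0552, -0.8824, 0.4678, 0.0498]
J5: z=[-0.4552, -0.8224, -0.3412] o=[-0.1397, 0.5771, 0.5305] → [0.4049, 0.0517, -0.6647, -0.4552, -0.8224, -0.3412]
q̇ = J⁺·V = [-0.3580, 0.0100, 0.7650, 0.4380, 0.4410]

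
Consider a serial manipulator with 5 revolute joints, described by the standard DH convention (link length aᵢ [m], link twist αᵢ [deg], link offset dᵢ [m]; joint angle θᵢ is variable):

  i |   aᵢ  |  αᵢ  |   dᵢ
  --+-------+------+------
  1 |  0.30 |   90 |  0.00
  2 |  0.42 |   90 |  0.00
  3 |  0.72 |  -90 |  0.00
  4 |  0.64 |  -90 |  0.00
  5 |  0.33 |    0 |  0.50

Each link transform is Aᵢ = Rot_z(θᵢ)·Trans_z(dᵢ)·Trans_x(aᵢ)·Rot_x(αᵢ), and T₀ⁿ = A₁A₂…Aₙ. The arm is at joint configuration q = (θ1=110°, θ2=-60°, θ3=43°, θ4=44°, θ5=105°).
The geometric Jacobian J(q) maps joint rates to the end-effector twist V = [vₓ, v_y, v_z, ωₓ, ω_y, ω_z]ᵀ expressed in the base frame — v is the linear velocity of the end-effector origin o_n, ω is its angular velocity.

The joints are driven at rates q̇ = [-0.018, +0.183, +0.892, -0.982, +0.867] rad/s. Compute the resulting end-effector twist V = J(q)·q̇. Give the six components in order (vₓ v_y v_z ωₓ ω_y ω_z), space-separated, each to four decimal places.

1.0922 0.3397 0.0394 -0.8486 -0.4342 -0.3507

o_n = [-0.2533, 1.5530, -0.6683]
J₁: ẑ×o_n = [-1.5530, -0.2533, 0.0000], ω = ẑ
J2: z=[0.9397, 0.3420, 0.0000] o=[-0.1026, 0.2819, 0.0000] → [-0.2286, 0.6280, 1.2460, 0.9397, 0.3420, 0.0000]
J3: z=[0.2962, -0.8138, -0.5000] o=[-0.1744, 0.4792, -0.3637] → [0.7847, 0.1296, 0.2538, 0.2962, -0.8138, -0.5000]
J4: z=[0.8039, -0.0703, 0.5906] o=[0.1969, 0.8946, -0.8198] → [-0.3995, -0.3877, 0.4976, 0.8039, -0.0703, 0.5906]
J5: z=[-0.5714, 0.1847, 0.7996] o=[0.3027, 1.5220, -0.8891] → [0.0160, -0.3185, 0.0850, -0.5714, 0.1847, 0.7996]
V = J·q̇ = [1.0922, 0.3397, 0.0394, -0.8486, -0.4342, -0.3507]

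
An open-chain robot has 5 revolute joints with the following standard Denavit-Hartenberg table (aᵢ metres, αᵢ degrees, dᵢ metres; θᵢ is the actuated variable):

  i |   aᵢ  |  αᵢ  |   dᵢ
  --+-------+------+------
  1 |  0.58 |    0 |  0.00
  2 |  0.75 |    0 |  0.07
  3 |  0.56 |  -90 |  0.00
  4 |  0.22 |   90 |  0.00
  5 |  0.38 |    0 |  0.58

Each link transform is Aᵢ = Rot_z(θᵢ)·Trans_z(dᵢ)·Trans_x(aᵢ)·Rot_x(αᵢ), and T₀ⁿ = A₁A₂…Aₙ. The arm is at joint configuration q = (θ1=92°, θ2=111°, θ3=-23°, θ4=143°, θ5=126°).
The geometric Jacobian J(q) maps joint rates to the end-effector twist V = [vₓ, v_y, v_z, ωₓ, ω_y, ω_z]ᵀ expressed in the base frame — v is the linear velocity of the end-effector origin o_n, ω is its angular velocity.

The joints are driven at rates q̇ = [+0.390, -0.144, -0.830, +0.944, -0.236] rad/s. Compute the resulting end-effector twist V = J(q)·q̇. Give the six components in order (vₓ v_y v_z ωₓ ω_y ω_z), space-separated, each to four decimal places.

0.1598 0.3020 -0.3757 0.1420 -0.9440 -0.3955

o_n = [-1.6224, -0.0208, -0.3912]
J₁: ẑ×o_n = [0.0208, -1.6224, 0.0000], ω = ẑ
J2: z=[0.0000, 0.0000, 1.0000] o=[-0.0202, 0.5796, 0.0000] → [0.6005, -1.6021, 0.0000, 0.0000, 0.0000, 1.0000]
J3: z=[0.0000, 0.0000, 1.0000] o=[-0.7106, 0.2866, 0.0700] → [0.3074, -0.9117, 0.0000, 0.0000, 0.0000, 1.0000]
J4: z=[0.0000, -1.0000, 0.0000] o=[-1.2706, 0.2866, 0.0700] → [0.4612, -0.0000, -0.3517, 0.0000, -1.0000, 0.0000]
J5: z=[-0.6018, -0.0000, -0.7986] o=[-1.0949, 0.2866, -0.0624] → [-0.2455, 0.2234, 0.1850, -0.6018, -0.0000, -0.7986]
V = J·q̇ = [0.1598, 0.3020, -0.3757, 0.1420, -0.9440, -0.3955]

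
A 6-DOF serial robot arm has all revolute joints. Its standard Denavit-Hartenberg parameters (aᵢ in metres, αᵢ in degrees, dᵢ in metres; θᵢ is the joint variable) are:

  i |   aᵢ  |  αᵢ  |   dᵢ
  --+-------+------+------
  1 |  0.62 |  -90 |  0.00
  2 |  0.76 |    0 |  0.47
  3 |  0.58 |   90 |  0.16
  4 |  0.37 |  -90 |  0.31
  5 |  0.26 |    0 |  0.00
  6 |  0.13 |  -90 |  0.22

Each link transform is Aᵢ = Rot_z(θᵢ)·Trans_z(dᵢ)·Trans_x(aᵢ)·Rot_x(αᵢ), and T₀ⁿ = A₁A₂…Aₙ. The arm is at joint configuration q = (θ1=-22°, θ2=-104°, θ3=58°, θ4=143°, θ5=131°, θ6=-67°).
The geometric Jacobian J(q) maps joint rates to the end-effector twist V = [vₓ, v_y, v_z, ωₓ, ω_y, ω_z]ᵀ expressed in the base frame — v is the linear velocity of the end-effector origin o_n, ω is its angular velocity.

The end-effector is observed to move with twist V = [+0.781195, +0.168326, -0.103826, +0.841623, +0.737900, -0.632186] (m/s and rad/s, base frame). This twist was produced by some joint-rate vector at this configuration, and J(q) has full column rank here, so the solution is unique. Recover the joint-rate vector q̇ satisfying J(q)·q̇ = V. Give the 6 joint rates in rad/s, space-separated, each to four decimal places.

o_n = [0.7908, 0.3369, 0.9100]
J₁: ẑ×o_n = [-0.3369, 0.7908, 0.0000], ω = ẑ
J2: z=[0.3746, 0.9272, 0.0000] o=[0.5749, -0.2323, 0.0000] → [0.8437, -0.3409, 0.0130, 0.3746, 0.9272, 0.0000]
J3: z=[0.3746, 0.9272, 0.0000] o=[0.5804, 0.2724, 0.7374] → [0.1600, -0.0646, -0.1709, 0.3746, 0.9272, 0.0000]
J4: z=[-0.6670, 0.2695, 0.6947] o=[1.0139, 0.2698, 1.1546] → [-0.1125, -0.3182, 0.0154, -0.6670, 0.2695, 0.6947]
J5: z=[-0.6868, -0.5839, -0.4329] o=[0.7003, 0.6367, 1.1574] → [0.0147, -0.2091, 0.2588, -0.6868, -0.5839, -0.4329]
J6: z=[-0.6868, -0.5839, -0.4329] o=[0.8804, 0.4532, 1.1191] → [0.0718, -0.1048, 0.0275, -0.6868, -0.5839, -0.4329]
q̇ = J⁺·V = [0.2510, 0.7330, 0.6450, -0.9760, -0.0050, 0.4790]

0.2510 0.7330 0.6450 -0.9760 -0.0050 0.4790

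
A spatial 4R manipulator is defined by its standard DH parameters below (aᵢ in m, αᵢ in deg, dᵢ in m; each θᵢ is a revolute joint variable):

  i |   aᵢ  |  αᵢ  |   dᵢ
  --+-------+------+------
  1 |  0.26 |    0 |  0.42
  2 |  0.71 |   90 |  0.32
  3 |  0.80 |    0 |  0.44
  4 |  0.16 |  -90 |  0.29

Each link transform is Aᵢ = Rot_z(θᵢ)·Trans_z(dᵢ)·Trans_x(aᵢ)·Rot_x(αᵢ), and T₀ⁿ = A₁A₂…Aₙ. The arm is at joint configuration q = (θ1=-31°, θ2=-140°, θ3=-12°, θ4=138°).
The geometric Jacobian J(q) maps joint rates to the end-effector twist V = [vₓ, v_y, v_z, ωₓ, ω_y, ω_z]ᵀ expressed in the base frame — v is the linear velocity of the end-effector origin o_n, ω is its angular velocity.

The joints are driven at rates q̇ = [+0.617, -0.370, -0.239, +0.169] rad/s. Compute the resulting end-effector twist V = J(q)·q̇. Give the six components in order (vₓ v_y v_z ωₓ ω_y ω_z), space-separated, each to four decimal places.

o_n = [-1.2726, 0.3683, 0.7031]
J₁: ẑ×o_n = [-0.3683, -1.2726, 0.0000], ω = ẑ
J2: z=[0.0000, 0.0000, 1.0000] o=[0.2229, -0.1339, 0.4200] → [-0.5022, -1.4955, 0.0000, 0.0000, 0.0000, 1.0000]
J3: z=[-0.1564, 0.9877, 0.0000] o=[-0.4784, -0.2450, 0.7400] → [-0.0364, -0.0058, 0.6885, -0.1564, 0.9877, 0.0000]
J4: z=[-0.1564, 0.9877, 0.0000] o=[-1.3201, 0.0672, 0.5737] → [0.1278, 0.0202, -0.0940, -0.1564, 0.9877, 0.0000]
V = J·q̇ = [-0.0111, -0.2271, -0.1804, 0.0110, -0.0691, 0.2470]

-0.0111 -0.2271 -0.1804 0.0110 -0.0691 0.2470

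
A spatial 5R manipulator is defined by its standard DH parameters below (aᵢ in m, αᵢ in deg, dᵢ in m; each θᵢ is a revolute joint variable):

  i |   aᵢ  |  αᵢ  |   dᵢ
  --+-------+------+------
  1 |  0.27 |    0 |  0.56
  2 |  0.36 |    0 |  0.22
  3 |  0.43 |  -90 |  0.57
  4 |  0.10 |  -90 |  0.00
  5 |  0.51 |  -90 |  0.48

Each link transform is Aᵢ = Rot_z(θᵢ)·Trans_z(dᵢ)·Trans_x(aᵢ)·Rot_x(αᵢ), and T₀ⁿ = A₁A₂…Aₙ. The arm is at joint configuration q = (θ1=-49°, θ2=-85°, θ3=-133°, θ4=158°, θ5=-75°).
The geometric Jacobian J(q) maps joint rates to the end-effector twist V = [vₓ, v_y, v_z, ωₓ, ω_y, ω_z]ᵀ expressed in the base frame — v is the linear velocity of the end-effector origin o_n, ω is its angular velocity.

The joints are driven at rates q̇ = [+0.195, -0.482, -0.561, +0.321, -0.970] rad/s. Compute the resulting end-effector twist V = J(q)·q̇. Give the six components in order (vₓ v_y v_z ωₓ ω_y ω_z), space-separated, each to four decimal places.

-0.1838 1.0756 0.3058 -0.3396 0.3461 -1.7474

o_n = [-0.5667, -0.4535, 1.7081]
J₁: ẑ×o_n = [0.4535, -0.5667, 0.0000], ω = ẑ
J2: z=[0.0000, 0.0000, 1.0000] o=[0.1771, -0.2038, 0.5600] → [0.2497, -0.7439, 0.0000, 0.0000, 0.0000, 1.0000]
J3: z=[0.0000, 0.0000, 1.0000] o=[-0.0729, -0.4627, 0.7800] → [-0.0093, -0.4938, 0.0000, 0.0000, 0.0000, 1.0000]
J4: z=[-0.9986, -0.0523, 0.0000] o=[-0.0954, -0.0333, 1.3500] → [-0.0187, 0.3576, 0.3949, -0.9986, -0.0523, 0.0000]
J5: z=[0.0196, -0.3741, 0.9272] o=[-0.0906, -0.1259, 1.3125] → [0.1557, -0.4492, -0.1845, 0.0196, -0.3741, 0.9272]
V = J·q̇ = [-0.1838, 1.0756, 0.3058, -0.3396, 0.3461, -1.7474]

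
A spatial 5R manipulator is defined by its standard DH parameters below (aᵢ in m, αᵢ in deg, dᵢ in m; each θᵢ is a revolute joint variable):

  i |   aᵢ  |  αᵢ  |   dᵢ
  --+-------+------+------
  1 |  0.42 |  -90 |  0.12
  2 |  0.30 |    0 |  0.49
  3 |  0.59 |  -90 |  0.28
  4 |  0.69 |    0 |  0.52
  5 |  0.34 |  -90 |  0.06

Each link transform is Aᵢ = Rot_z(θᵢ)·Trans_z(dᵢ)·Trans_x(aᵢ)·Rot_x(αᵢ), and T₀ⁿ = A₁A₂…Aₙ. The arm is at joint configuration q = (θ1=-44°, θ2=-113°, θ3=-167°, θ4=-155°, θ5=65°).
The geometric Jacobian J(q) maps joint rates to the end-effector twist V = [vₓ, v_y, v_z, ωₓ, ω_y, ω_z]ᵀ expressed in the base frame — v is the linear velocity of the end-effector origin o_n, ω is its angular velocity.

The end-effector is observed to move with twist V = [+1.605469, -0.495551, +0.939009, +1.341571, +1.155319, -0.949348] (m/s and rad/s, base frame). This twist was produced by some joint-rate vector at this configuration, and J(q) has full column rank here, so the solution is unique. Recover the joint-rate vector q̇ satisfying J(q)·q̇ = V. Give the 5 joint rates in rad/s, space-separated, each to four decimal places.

-0.9780 0.7770 0.9860 0.7840 -0.9490

o_n = [0.7761, 1.1989, 0.3303]
J₁: ẑ×o_n = [-1.1989, 0.7761, 0.0000], ω = ẑ
J2: z=[0.6947, 0.7193, 0.0000] o=[0.3021, -0.2918, 0.1200] → [0.1512, -0.1461, 0.6945, 0.6947, 0.7193, 0.0000]
J3: z=[0.6947, 0.7193, 0.0000] o=[0.5582, 0.1421, 0.3962] → [-0.0474, 0.0458, 0.5773, 0.6947, 0.7193, 0.0000]
J4: z=[-0.7084, 0.6841, -0.1736] o=[0.8264, 0.2724, -0.1849] → [0.5133, 0.3737, -0.6220, -0.7084, 0.6841, -0.1736]
J5: z=[-0.7084, 0.6841, -0.1736] o=[0.5825, 0.9133, 0.3407] → [0.0425, -0.0410, -0.3348, -0.7084, 0.6841, -0.1736]
q̇ = J⁺·V = [-0.9780, 0.7770, 0.9860, 0.7840, -0.9490]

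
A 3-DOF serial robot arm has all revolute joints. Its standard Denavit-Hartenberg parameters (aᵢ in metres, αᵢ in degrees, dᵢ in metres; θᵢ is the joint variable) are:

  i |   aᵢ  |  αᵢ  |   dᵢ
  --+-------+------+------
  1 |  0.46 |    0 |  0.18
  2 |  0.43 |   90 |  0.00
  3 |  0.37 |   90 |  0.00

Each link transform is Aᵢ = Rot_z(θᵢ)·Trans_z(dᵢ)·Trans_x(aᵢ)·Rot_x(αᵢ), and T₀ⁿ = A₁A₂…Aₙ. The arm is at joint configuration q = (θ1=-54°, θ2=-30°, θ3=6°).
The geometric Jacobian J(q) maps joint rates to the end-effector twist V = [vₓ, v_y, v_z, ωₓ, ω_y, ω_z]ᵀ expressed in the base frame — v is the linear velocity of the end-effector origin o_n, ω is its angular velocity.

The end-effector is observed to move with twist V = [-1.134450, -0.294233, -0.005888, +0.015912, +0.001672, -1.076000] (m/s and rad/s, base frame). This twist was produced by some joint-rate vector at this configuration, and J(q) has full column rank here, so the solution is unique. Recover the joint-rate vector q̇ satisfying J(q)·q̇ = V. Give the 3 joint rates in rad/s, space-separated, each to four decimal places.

-0.7540 -0.3220 -0.0160

o_n = [0.3538, -1.1657, 0.2187]
J₁: ẑ×o_n = [1.1657, 0.3538, -0.0000], ω = ẑ
J2: z=[0.0000, 0.0000, 1.0000] o=[0.2704, -0.3721, 0.1800] → [0.7936, 0.0834, -0.0000, 0.0000, 0.0000, 1.0000]
J3: z=[-0.9945, -0.1045, 0.0000] o=[0.3153, -0.7998, 0.1800] → [-0.0040, 0.0385, 0.3680, -0.9945, -0.1045, 0.0000]
q̇ = J⁺·V = [-0.7540, -0.3220, -0.0160]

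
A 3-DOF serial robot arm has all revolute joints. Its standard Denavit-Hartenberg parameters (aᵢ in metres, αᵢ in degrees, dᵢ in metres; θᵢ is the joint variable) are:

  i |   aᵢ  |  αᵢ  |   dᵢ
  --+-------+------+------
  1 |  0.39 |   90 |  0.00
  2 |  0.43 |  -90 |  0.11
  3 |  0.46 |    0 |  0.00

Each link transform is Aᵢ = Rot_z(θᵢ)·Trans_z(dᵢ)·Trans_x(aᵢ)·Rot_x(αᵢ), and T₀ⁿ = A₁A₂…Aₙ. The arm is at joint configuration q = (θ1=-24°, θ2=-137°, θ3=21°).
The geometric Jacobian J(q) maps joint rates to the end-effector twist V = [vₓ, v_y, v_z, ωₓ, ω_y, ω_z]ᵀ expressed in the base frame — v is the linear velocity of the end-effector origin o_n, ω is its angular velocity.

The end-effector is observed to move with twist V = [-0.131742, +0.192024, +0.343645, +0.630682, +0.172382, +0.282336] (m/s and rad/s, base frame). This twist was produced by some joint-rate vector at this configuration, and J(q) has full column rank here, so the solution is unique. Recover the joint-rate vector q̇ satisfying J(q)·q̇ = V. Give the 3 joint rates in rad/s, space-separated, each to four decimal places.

0.8250 -0.4140 0.7420

o_n = [-0.1956, 0.1471, -0.5861]
J₁: ẑ×o_n = [-0.1471, -0.1956, 0.0000], ω = ẑ
J2: z=[-0.4067, -0.9135, 0.0000] o=[0.3563, -0.1586, 0.0000] → [0.5355, -0.2384, -0.6286, -0.4067, -0.9135, 0.0000]
J3: z=[0.6230, -0.2774, -0.7314] o=[0.0242, -0.1312, -0.2933] → [0.2848, 0.3433, 0.1124, 0.6230, -0.2774, -0.7314]
q̇ = J⁺·V = [0.8250, -0.4140, 0.7420]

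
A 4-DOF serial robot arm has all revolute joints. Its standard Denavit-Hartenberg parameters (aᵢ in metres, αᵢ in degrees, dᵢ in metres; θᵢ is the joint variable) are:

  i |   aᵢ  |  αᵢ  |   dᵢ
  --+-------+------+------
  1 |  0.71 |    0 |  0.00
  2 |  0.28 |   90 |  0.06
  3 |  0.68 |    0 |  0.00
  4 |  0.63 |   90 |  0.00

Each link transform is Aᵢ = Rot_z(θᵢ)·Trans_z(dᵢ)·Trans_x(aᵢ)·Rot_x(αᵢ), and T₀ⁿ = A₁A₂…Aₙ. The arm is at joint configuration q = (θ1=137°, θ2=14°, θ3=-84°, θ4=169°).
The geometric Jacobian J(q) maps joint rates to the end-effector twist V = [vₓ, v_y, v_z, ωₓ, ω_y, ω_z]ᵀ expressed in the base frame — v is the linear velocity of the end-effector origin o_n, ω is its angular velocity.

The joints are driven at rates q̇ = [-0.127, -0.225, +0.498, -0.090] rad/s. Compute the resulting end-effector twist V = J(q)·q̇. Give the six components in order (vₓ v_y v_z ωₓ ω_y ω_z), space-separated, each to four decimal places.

0.0602 0.2301 0.0578 0.1978 0.3568 -0.3520

o_n = [-0.8743, 0.6810, 0.0113]
J₁: ẑ×o_n = [-0.6810, -0.8743, 0.0000], ω = ẑ
J2: z=[0.0000, 0.0000, 1.0000] o=[-0.5193, 0.4842, 0.0000] → [-0.1968, -0.3551, 0.0000, 0.0000, 0.0000, 1.0000]
J3: z=[0.4848, 0.8746, 0.0000] o=[-0.7642, 0.6200, 0.0600] → [-0.0426, 0.0236, 0.1260, 0.4848, 0.8746, 0.0000]
J4: z=[0.4848, 0.8746, 0.0000] o=[-0.8263, 0.6544, -0.6163] → [0.5489, -0.3043, 0.0549, 0.4848, 0.8746, 0.0000]
V = J·q̇ = [0.0602, 0.2301, 0.0578, 0.1978, 0.3568, -0.3520]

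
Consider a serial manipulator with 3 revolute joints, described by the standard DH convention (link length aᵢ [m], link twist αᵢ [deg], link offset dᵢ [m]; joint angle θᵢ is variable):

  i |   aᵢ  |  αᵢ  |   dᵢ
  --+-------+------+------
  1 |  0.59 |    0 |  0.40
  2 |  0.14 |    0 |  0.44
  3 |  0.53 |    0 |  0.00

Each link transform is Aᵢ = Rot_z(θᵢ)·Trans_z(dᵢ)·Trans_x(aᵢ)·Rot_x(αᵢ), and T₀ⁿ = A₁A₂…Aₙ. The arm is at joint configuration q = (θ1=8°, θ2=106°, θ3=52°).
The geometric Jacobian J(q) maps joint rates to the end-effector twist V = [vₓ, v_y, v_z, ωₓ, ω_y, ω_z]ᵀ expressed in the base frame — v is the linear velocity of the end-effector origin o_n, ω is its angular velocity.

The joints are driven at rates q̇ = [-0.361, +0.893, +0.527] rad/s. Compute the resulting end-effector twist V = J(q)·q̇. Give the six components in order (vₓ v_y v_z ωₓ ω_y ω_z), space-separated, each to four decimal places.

o_n = [0.0131, 0.3382, 0.8400]
J₁: ẑ×o_n = [-0.3382, 0.0131, 0.0000], ω = ẑ
J2: z=[0.0000, 0.0000, 1.0000] o=[0.5843, 0.0821, 0.4000] → [-0.2561, -0.5712, 0.0000, 0.0000, 0.0000, 1.0000]
J3: z=[0.0000, 0.0000, 1.0000] o=[0.5273, 0.2100, 0.8400] → [-0.1282, -0.5143, 0.0000, 0.0000, 0.0000, 1.0000]
V = J·q̇ = [-0.1742, -0.7858, 0.0000, 0.0000, 0.0000, 1.0590]

-0.1742 -0.7858 0.0000 0.0000 0.0000 1.0590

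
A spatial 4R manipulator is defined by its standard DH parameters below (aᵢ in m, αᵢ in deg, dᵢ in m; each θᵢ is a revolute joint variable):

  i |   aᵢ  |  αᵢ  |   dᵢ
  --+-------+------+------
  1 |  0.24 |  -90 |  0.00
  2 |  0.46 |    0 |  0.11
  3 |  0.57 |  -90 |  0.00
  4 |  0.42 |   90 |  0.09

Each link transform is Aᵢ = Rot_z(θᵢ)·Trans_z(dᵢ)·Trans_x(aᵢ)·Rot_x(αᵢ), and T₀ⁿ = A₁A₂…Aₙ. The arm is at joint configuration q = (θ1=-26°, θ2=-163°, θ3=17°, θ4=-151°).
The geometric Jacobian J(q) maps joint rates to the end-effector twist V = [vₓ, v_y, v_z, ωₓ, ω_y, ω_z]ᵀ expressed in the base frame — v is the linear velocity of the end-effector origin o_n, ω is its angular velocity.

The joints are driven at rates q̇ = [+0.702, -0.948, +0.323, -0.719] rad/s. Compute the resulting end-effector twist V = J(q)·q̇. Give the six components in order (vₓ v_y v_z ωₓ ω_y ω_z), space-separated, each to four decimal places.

-0.5225 -0.2871 -0.5724 -0.6354 -0.3855 0.1059

o_n = [-0.1480, 0.4211, 0.3224]
J₁: ẑ×o_n = [-0.4211, -0.1480, 0.0000], ω = ẑ
J2: z=[0.4384, 0.8988, 0.0000] o=[0.2157, -0.1052, 0.0000] → [0.2898, -0.1413, 0.5576, 0.4384, 0.8988, 0.0000]
J3: z=[0.4384, 0.8988, 0.0000] o=[-0.1314, 0.1865, 0.1345] → [0.1689, -0.0824, 0.1177, 0.4384, 0.8988, 0.0000]
J4: z=[0.5026, -0.2451, 0.8290] o=[-0.5562, 0.3937, 0.4532] → [0.0093, 0.4042, 0.1139, 0.5026, -0.2451, 0.8290]
V = J·q̇ = [-0.5225, -0.2871, -0.5724, -0.6354, -0.3855, 0.1059]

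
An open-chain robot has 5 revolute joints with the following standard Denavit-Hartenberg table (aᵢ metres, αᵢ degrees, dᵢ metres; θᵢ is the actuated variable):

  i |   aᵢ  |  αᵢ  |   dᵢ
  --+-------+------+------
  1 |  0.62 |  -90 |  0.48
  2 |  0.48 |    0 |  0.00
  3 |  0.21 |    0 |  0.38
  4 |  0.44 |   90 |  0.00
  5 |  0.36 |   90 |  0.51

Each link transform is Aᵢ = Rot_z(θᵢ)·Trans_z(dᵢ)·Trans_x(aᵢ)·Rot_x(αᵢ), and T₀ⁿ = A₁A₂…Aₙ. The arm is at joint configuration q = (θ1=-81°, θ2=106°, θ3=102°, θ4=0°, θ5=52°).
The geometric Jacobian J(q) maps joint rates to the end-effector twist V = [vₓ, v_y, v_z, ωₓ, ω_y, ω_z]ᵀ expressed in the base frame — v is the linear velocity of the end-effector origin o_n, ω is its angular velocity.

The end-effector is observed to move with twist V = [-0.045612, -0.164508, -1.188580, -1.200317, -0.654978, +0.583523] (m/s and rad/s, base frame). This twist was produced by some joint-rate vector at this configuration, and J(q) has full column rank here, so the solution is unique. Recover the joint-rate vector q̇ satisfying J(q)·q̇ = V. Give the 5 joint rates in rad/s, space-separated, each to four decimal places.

-0.2800 -0.3230 -0.8380 -0.1270 -0.9780

o_n = [0.5740, 0.6188, -0.0225]
J₁: ẑ×o_n = [-0.6188, 0.5740, 0.0000], ω = ẑ
J2: z=[0.9877, 0.1564, 0.0000] o=[0.0970, -0.6124, 0.4800] → [-0.0786, 0.4963, 1.1413, 0.9877, 0.1564, 0.0000]
J3: z=[0.9877, 0.1564, 0.0000] o=[0.0763, -0.4817, 0.0186] → [-0.0064, 0.0406, 1.0090, 0.9877, 0.1564, 0.0000]
J4: z=[0.9877, 0.1564, 0.0000] o=[0.4226, -0.2391, 0.1172] → [-0.0219, 0.1380, 0.8236, 0.9877, 0.1564, 0.0000]
J5: z=[-0.0734, 0.4637, -0.8829] o=[0.3618, 0.1446, 0.3238] → [0.2581, -0.2127, -0.1332, -0.0734, 0.4637, -0.8829]
q̇ = J⁺·V = [-0.2800, -0.3230, -0.8380, -0.1270, -0.9780]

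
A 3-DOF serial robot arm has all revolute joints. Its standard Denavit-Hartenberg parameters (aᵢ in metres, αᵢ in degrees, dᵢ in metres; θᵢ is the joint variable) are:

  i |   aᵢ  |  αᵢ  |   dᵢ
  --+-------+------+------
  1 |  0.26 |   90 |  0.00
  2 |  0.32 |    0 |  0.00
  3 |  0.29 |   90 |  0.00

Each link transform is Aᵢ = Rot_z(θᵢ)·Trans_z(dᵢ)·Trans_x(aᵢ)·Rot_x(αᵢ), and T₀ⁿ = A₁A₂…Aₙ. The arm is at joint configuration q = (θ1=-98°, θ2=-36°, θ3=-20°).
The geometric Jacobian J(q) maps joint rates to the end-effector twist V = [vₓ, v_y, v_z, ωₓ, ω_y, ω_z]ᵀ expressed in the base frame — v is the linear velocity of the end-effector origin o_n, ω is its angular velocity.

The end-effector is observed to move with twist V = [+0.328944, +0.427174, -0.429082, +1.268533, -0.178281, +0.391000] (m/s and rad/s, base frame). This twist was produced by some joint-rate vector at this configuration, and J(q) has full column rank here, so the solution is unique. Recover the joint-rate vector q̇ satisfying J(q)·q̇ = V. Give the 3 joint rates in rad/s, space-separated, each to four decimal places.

o_n = [-0.0948, -0.6744, -0.4285]
J₁: ẑ×o_n = [0.6744, -0.0948, 0.0000], ω = ẑ
J2: z=[-0.9903, 0.1392, 0.0000] o=[-0.0362, -0.2575, 0.0000] → [-0.0596, -0.4243, 0.4211, -0.9903, 0.1392, 0.0000]
J3: z=[-0.9903, 0.1392, 0.0000] o=[-0.0722, -0.5138, -0.1881] → [-0.0335, -0.2381, 0.1622, -0.9903, 0.1392, 0.0000]
q̇ = J⁺·V = [0.3910, -0.8550, -0.4260]

0.3910 -0.8550 -0.4260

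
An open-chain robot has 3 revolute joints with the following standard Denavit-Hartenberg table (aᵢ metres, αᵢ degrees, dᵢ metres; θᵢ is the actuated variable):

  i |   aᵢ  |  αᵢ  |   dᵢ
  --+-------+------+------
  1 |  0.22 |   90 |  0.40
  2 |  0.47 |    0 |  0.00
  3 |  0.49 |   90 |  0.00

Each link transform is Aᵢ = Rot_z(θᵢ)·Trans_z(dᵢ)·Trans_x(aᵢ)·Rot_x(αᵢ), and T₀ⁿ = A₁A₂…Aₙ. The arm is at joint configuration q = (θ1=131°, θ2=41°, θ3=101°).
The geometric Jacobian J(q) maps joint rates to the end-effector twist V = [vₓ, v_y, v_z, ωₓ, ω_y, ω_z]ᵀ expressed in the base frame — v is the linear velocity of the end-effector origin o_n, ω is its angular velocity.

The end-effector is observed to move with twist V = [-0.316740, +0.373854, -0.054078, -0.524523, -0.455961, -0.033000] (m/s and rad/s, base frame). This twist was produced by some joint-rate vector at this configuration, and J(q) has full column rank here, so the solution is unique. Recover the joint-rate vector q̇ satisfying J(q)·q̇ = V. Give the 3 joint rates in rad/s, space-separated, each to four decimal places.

o_n = [-0.1237, 0.1423, 1.0100]
J₁: ẑ×o_n = [-0.1423, -0.1237, 0.0000], ω = ẑ
J2: z=[0.7547, 0.6561, 0.0000] o=[-0.1443, 0.1660, 0.4000] → [0.4002, -0.4604, -0.0314, 0.7547, 0.6561, 0.0000]
J3: z=[0.7547, 0.6561, 0.0000] o=[-0.3770, 0.4337, 0.7083] → [0.1979, -0.2277, -0.3861, 0.7547, 0.6561, 0.0000]
q̇ = J⁺·V = [-0.0330, -0.9090, 0.2140]

-0.0330 -0.9090 0.2140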